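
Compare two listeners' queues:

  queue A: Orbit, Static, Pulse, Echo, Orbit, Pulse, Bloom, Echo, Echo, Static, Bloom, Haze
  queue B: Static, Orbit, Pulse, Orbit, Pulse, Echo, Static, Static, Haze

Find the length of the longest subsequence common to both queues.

Match Orbit [1,2]; then Pulse [3,3]; then Orbit [5,4]; then Pulse [6,5]; then Echo [8,6]; then Static [10,8]; then Haze [12,9] — 7 songs in the same relative order in both. dp[12][9] = 7 confirms this is the maximum.

7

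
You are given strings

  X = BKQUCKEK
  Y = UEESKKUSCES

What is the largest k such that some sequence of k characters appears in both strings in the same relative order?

Taking K at X[2]=Y[6], then U at X[4]=Y[7], then C at X[5]=Y[9], then E at X[7]=Y[10] gives a common subsequence of length 4, and the DP table's final entry dp[8][11] is also 4, so no common subsequence is longer.

4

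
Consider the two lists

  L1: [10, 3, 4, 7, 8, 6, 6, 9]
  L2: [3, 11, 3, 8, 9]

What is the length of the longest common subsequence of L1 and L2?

Let dp[i][j] be the LCS length of the first i values of L1 and the first j values of L2. dp[i][j] = dp[i-1][j-1]+1 when the i-th and j-th values match, else max(dp[i-1][j], dp[i][j-1]).
    ·  3 11  3  8  9
 ·  0  0  0  0  0  0
10  0  0  0  0  0  0
 3  0  1  1  1  1  1
 4  0  1  1  1  1  1
 7  0  1  1  1  1  1
 8  0  1  1  1  2  2
 6  0  1  1  1  2  2
 6  0  1  1  1  2  2
 9  0  1  1  1  2  3
dp[8][5] = 3. One LCS (by backtracking along matches): 3, 8, 9.

3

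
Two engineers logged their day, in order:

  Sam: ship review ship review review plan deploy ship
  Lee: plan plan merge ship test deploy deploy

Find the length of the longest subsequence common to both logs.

Taking ship [1,4]; then deploy [7,7] gives a common subsequence of length 2, and the DP table's final entry dp[8][7] is also 2, so no common subsequence is longer.

2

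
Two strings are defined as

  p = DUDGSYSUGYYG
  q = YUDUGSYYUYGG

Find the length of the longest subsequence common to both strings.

8

Let dp[i][j] be the LCS length of the first i characters of p and the first j characters of q. dp[i][j] = dp[i-1][j-1]+1 when the i-th and j-th characters match, else max(dp[i-1][j], dp[i][j-1]).
    ·  Y  U  D  U  G  S  Y  Y  U  Y  G  G
 ·  0  0  0  0  0  0  0  0  0  0  0  0  0
 D  0  0  0  1  1  1  1  1  1  1  1  1  1
 U  0  0  1  1  2  2  2  2  2  2  2  2  2
 D  0  0  1  2  2  2  2  2  2  2  2  2  2
 G  0  0  1  2  2  3  3  3  3  3  3  3  3
 S  0  0  1  2  2  3  4  4  4  4  4  4  4
 Y  0  1  1  2  2  3  4  5  5  5  5  5  5
 S  0  1  1  2  2  3  4  5  5  5  5  5  5
 U  0  1  2  2  3  3  4  5  5  6  6  6  6
 G  0  1  2  2  3  4  4  5  5  6  6  7  7
 Y  0  1  2  2  3  4  4  5  6  6  7  7  7
 Y  0  1  2  2  3  4  4  5  6  6  7  7  7
 G  0  1  2  2  3  4  4  5  6  6  7  8  8
dp[12][12] = 8. One LCS (by backtracking along matches): DUGSYUGG.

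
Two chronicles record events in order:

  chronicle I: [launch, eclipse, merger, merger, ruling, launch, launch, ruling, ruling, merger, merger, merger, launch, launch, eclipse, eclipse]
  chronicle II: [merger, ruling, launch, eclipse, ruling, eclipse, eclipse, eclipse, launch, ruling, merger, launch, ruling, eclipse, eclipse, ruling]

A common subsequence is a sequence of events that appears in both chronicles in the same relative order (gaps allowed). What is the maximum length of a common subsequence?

9

Pick launch (chronicle I #1, chronicle II #3); then eclipse (chronicle I #2, chronicle II #4); then ruling (chronicle I #5, chronicle II #5); then launch (chronicle I #7, chronicle II #9); then ruling (chronicle I #9, chronicle II #10); then merger (chronicle I #12, chronicle II #11); then launch (chronicle I #13, chronicle II #12); then eclipse (chronicle I #15, chronicle II #14); then eclipse (chronicle I #16, chronicle II #15); all 9 events appear in both, in order. The LCS DP gives dp[16][16] = 9, so this is optimal.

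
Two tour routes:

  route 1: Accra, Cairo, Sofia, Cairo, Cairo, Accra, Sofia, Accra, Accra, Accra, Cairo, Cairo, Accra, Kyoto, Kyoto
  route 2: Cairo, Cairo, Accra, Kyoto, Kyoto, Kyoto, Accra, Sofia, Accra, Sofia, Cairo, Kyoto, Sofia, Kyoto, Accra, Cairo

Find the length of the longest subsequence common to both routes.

8

Taking Cairo (route 1 #2, route 2 #1), then Cairo (route 1 #4, route 2 #2), then Accra (route 1 #6, route 2 #7), then Sofia (route 1 #7, route 2 #8), then Accra (route 1 #8, route 2 #9), then Cairo (route 1 #12, route 2 #11), then Kyoto (route 1 #14, route 2 #12), then Kyoto (route 1 #15, route 2 #14) gives a common subsequence of length 8. The LCS DP gives dp[15][16] = 8, so this is optimal.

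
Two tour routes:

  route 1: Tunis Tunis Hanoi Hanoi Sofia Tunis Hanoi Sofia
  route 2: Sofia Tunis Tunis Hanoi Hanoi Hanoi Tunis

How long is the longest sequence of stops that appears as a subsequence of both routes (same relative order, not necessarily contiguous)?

5

One common subsequence of length 5: Tunis (route 1 #1, route 2 #2); then Tunis (route 1 #2, route 2 #3); then Hanoi (route 1 #3, route 2 #5); then Hanoi (route 1 #4, route 2 #6); then Tunis (route 1 #6, route 2 #7). The LCS DP gives dp[8][7] = 5, so this is optimal.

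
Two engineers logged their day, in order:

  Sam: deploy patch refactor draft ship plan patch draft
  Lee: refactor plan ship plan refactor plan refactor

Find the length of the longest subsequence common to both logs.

3

Match refactor (Sam #3, Lee #1) → ship (Sam #5, Lee #3) → plan (Sam #6, Lee #6) — 3 tasks in the same relative order in both. The LCS DP gives dp[8][7] = 3, so this is optimal.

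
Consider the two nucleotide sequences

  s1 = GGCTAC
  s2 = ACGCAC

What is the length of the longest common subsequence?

One common subsequence of length 4: G (s1 #2, s2 #3) → C (s1 #3, s2 #4) → A (s1 #5, s2 #5) → C (s1 #6, s2 #6), and the DP table's final entry dp[6][6] is also 4, so no common subsequence is longer.

4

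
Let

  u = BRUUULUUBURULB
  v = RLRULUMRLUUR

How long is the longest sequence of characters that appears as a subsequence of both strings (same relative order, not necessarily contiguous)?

7

One common subsequence of length 7: R [2,3], then U [3,4], then U [4,6], then L [6,9], then U [8,10], then U [10,11], then R [11,12]. The LCS DP gives dp[14][12] = 7, so this is optimal.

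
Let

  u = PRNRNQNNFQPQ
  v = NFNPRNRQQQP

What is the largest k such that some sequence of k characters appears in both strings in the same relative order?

Taking P (u #1, v #4) → R (u #2, v #5) → N (u #3, v #6) → R (u #4, v #7) → Q (u #6, v #9) → Q (u #10, v #10) → P (u #11, v #11) gives a common subsequence of length 7. The LCS DP gives dp[12][11] = 7, so this is optimal.

7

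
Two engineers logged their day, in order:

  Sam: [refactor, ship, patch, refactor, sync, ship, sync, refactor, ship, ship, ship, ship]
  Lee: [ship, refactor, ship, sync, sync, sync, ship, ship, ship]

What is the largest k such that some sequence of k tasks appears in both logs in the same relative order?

7

Pick refactor (Sam #1, Lee #2), then ship (Sam #2, Lee #3), then sync (Sam #5, Lee #5), then sync (Sam #7, Lee #6), then ship (Sam #10, Lee #7), then ship (Sam #11, Lee #8), then ship (Sam #12, Lee #9); all 7 tasks appear in both, in order. dp[12][9] = 7 confirms this is the maximum.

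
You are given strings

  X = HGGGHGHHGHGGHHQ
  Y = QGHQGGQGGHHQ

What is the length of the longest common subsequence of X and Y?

Pick G (X #4, Y #2) → H (X #5, Y #3) → G (X #6, Y #5) → G (X #9, Y #6) → G (X #11, Y #8) → G (X #12, Y #9) → H (X #13, Y #10) → H (X #14, Y #11) → Q (X #15, Y #12); all 9 characters appear in both, in order, and the DP table's final entry dp[15][12] is also 9, so no common subsequence is longer.

9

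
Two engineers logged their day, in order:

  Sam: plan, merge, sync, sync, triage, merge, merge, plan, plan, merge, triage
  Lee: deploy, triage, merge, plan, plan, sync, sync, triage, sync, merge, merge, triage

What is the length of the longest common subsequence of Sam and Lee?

7

Match plan [1,5] → sync [3,6] → sync [4,7] → triage [5,8] → merge [7,10] → merge [10,11] → triage [11,12] — 7 tasks in the same relative order in both. The LCS DP gives dp[11][12] = 7, so this is optimal.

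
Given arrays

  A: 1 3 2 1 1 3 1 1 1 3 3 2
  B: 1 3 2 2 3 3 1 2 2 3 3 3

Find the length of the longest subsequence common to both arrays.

Match 1 (A #1, B #1) → 3 (A #2, B #2) → 2 (A #3, B #4) → 1 (A #4, B #7) → 3 (A #6, B #10) → 3 (A #10, B #11) → 3 (A #11, B #12) — 7 values in the same relative order in both. dp[12][12] = 7 confirms this is the maximum.

7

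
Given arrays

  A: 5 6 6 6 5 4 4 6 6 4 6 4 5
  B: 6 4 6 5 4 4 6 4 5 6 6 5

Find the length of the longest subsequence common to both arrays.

9

One common subsequence of length 9: 6 [2,1], 6 [4,3], 5 [5,4], 4 [6,5], 4 [7,6], 6 [8,7], 6 [9,10], 6 [11,11], 5 [13,12]. Since dp[13][12] = 9, nothing longer is possible.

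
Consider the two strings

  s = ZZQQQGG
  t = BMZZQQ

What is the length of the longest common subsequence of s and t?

4

Pick Z at s[1]=t[3] → Z at s[2]=t[4] → Q at s[4]=t[5] → Q at s[5]=t[6]; all 4 characters appear in both, in order. Since dp[7][6] = 4, nothing longer is possible.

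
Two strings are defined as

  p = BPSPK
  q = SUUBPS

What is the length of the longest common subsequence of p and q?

Pick B [1,4], then P [2,5], then S [3,6]; all 3 characters appear in both, in order, and the DP table's final entry dp[5][6] is also 3, so no common subsequence is longer.

3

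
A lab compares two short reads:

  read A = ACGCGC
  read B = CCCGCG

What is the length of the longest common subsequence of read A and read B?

Pick C [2,3], G [3,4], C [4,5], G [5,6]; all 4 bases appear in both, in order, and the DP table's final entry dp[6][6] is also 4, so no common subsequence is longer.

4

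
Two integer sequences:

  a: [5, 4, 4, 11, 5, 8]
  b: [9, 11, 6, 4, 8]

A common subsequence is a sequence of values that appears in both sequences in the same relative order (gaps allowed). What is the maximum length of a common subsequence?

2

One common subsequence of length 2: 4 at a[3]=b[4] → 8 at a[6]=b[5]. dp[6][5] = 2 confirms this is the maximum.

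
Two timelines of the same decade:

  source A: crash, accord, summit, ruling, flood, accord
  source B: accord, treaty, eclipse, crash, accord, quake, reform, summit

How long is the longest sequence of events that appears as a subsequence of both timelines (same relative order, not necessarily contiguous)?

Taking crash (source A #1, source B #4) → accord (source A #2, source B #5) → summit (source A #3, source B #8) gives a common subsequence of length 3, and the DP table's final entry dp[6][8] is also 3, so no common subsequence is longer.

3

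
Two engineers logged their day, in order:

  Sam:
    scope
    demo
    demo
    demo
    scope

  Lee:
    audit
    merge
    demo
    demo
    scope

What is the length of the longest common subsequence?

3

Taking demo at Sam[3]=Lee[3], then demo at Sam[4]=Lee[4], then scope at Sam[5]=Lee[5] gives a common subsequence of length 3. The LCS DP gives dp[5][5] = 3, so this is optimal.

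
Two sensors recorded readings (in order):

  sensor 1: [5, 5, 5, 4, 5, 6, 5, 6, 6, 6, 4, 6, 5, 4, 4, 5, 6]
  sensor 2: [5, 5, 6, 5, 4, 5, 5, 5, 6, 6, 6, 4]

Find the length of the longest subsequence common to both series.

10

Pick 5 [1,1], then 5 [2,2], then 5 [3,4], then 4 [4,5], then 5 [5,7], then 5 [7,8], then 6 [9,9], then 6 [10,10], then 6 [12,11], then 4 [15,12]; all 10 values appear in both, in order. The LCS DP gives dp[17][12] = 10, so this is optimal.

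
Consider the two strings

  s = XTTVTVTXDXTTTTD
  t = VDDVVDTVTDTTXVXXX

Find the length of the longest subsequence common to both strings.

7

Match V [4,5]; then T [5,7]; then V [6,8]; then T [7,9]; then D [9,10]; then T [11,11]; then T [12,12] — 7 characters in the same relative order in both. Since dp[15][17] = 7, nothing longer is possible.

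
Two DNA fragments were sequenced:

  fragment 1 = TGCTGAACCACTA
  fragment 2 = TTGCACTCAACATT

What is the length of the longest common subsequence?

9

Taking T [1,2], G [2,3], C [3,6], T [4,7], A [6,9], A [7,10], C [9,11], A [10,12], T [12,14] gives a common subsequence of length 9. Since dp[13][14] = 9, nothing longer is possible.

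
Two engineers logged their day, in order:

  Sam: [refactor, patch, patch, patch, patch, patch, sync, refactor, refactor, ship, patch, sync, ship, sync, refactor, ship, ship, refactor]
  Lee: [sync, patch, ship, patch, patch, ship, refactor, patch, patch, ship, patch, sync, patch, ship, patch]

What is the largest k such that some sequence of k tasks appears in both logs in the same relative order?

One common subsequence of length 9: patch (Sam #2, Lee #2) → patch (Sam #3, Lee #4) → patch (Sam #4, Lee #5) → patch (Sam #5, Lee #8) → patch (Sam #6, Lee #9) → ship (Sam #10, Lee #10) → patch (Sam #11, Lee #11) → sync (Sam #12, Lee #12) → ship (Sam #13, Lee #14), and the DP table's final entry dp[18][15] is also 9, so no common subsequence is longer.

9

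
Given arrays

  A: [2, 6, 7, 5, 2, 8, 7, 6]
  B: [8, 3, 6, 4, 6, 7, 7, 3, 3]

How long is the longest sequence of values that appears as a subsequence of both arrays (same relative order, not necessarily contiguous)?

Let dp[i][j] be the LCS length of the first i values of A and the first j values of B. dp[i][j] = dp[i-1][j-1]+1 when the i-th and j-th values match, else max(dp[i-1][j], dp[i][j-1]).
    ·  8  3  6  4  6  7  7  3  3
 ·  0  0  0  0  0  0  0  0  0  0
 2  0  0  0  0  0  0  0  0  0  0
 6  0  0  0  1  1  1  1  1  1  1
 7  0  0  0  1  1  1  2  2  2  2
 5  0  0  0  1  1  1  2  2  2  2
 2  0  0  0  1  1  1  2  2  2  2
 8  0  1  1  1  1  1  2  2  2  2
 7  0  1  1  1  1  1  2  3  3  3
 6  0  1  1  2  2  2  2  3  3  3
dp[8][9] = 3. One LCS (by backtracking along matches): 6, 7, 7.

3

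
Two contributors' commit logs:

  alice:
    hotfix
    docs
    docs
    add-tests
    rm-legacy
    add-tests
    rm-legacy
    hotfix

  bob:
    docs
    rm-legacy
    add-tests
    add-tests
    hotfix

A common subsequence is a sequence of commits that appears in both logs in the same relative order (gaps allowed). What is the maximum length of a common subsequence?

4

Taking docs (alice #2, bob #1), add-tests (alice #4, bob #3), add-tests (alice #6, bob #4), hotfix (alice #8, bob #5) gives a common subsequence of length 4. The LCS DP gives dp[8][5] = 4, so this is optimal.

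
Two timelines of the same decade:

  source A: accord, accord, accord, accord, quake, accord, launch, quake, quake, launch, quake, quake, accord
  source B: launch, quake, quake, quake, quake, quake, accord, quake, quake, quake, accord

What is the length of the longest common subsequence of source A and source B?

Taking quake (source A #5, source B #6); then accord (source A #6, source B #7); then quake (source A #9, source B #8); then quake (source A #11, source B #9); then quake (source A #12, source B #10); then accord (source A #13, source B #11) gives a common subsequence of length 6. dp[13][11] = 6 confirms this is the maximum.

6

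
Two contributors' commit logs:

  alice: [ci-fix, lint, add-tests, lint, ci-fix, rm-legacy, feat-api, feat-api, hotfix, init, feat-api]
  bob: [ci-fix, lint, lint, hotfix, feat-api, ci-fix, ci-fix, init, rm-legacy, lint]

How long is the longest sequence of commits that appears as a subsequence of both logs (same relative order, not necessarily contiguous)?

Taking ci-fix at alice[1]=bob[1], then lint at alice[2]=bob[2], then lint at alice[4]=bob[3], then ci-fix at alice[5]=bob[7], then rm-legacy at alice[6]=bob[9] gives a common subsequence of length 5. The LCS DP gives dp[11][10] = 5, so this is optimal.

5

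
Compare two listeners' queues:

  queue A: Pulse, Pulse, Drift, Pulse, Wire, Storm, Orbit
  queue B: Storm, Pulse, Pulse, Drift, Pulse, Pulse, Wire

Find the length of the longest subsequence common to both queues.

5

One common subsequence of length 5: Pulse (queue A #1, queue B #2), then Pulse (queue A #2, queue B #3), then Drift (queue A #3, queue B #4), then Pulse (queue A #4, queue B #6), then Wire (queue A #5, queue B #7). Since dp[7][7] = 5, nothing longer is possible.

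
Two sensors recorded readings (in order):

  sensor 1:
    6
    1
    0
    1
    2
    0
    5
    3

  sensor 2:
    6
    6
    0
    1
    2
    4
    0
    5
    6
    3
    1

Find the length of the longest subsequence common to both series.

Let dp[i][j] be the LCS length of the first i values of sensor 1 and the first j values of sensor 2. dp[i][j] = dp[i-1][j-1]+1 when the i-th and j-th values match, else max(dp[i-1][j], dp[i][j-1]).
    ·  6  6  0  1  2  4  0  5  6  3  1
 ·  0  0  0  0  0  0  0  0  0  0  0  0
 6  0  1  1  1  1  1  1  1  1  1  1  1
 1  0  1  1  1  2  2  2  2  2  2  2  2
 0  0  1  1  2  2  2  2  3  3  3  3  3
 1  0  1  1  2  3  3  3  3  3  3  3  4
 2  0  1  1  2  3  4  4  4  4  4  4  4
 0  0  1  1  2  3  4  4  5  5  5  5  5
 5  0  1  1  2  3  4  4  5  6  6  6  6
 3  0  1  1  2  3  4  4  5  6  6  7  7
dp[8][11] = 7. One LCS (by backtracking along matches): 6, 0, 1, 2, 0, 5, 3.

7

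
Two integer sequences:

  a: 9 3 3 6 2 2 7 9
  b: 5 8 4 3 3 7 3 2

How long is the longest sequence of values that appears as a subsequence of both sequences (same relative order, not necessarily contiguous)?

3

Match 3 at a[2]=b[5]; then 3 at a[3]=b[7]; then 2 at a[6]=b[8] — 3 values in the same relative order in both. dp[8][8] = 3 confirms this is the maximum.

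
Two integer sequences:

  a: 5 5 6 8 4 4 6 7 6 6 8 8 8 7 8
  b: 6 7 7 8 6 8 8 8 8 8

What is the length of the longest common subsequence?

One common subsequence of length 7: 6 at a[3]=b[1]; then 8 at a[4]=b[4]; then 6 at a[7]=b[5]; then 8 at a[11]=b[7]; then 8 at a[12]=b[8]; then 8 at a[13]=b[9]; then 8 at a[15]=b[10]. dp[15][10] = 7 confirms this is the maximum.

7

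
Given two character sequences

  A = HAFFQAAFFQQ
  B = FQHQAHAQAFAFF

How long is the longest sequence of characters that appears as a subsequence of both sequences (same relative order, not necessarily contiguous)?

7

Let dp[i][j] be the LCS length of the first i characters of A and the first j characters of B. dp[i][j] = dp[i-1][j-1]+1 when the i-th and j-th characters match, else max(dp[i-1][j], dp[i][j-1]).
    ·  F  Q  H  Q  A  H  A  Q  A  F  A  F  F
 ·  0  0  0  0  0  0  0  0  0  0  0  0  0  0
 H  0  0  0  1  1  1  1  1  1  1  1  1  1  1
 A  0  0  0  1  1  2  2  2  2  2  2  2  2  2
 F  0  1  1  1  1  2  2  2  2  2  3  3  3  3
 F  0  1  1  1  1  2  2  2  2  2  3  3  4  4
 Q  0  1  2  2  2  2  2  2  3  3  3  3  4  4
 A  0  1  2  2  2  3  3  3  3  4  4  4  4  4
 A  0  1  2  2  2  3  3  4  4  4  4  5  5  5
 F  0  1  2  2  2  3  3  4  4  4  5  5  6  6
 F  0  1  2  2  2  3  3  4  4  4  5  5  6  7
 Q  0  1  2  2  3  3  3  4  5  5  5  5  6  7
 Q  0  1  2  2  3  3  3  4  5  5  5  5  6  7
dp[11][13] = 7. One LCS (by backtracking along matches): HAQAAFF.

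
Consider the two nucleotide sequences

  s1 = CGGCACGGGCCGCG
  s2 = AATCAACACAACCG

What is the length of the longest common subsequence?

One common subsequence of length 7: C [1,4], C [4,7], A [5,8], C [6,9], C [11,12], C [13,13], G [14,14]. Since dp[14][14] = 7, nothing longer is possible.

7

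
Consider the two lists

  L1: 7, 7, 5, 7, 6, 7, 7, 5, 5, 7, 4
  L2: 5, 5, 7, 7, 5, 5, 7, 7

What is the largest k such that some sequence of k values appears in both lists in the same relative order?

6

Match 5 (L1 #3, L2 #2); then 7 (L1 #6, L2 #3); then 7 (L1 #7, L2 #4); then 5 (L1 #8, L2 #5); then 5 (L1 #9, L2 #6); then 7 (L1 #10, L2 #8) — 6 values in the same relative order in both. dp[11][8] = 6 confirms this is the maximum.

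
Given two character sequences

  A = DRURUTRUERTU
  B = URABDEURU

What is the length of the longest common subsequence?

Let dp[i][j] be the LCS length of the first i characters of A and the first j characters of B. dp[i][j] = dp[i-1][j-1]+1 when the i-th and j-th characters match, else max(dp[i-1][j], dp[i][j-1]).
    ·  U  R  A  B  D  E  U  R  U
 ·  0  0  0  0  0  0  0  0  0  0
 D  0  0  0  0  0  1  1  1  1  1
 R  0  0  1  1  1  1  1  1  2  2
 U  0  1  1  1  1  1  1  2  2  3
 R  0  1  2  2  2  2  2  2  3  3
 U  0  1  2  2  2  2  2  3  3  4
 T  0  1  2  2  2  2  2  3  3  4
 R  0  1  2  2  2  2  2  3  4  4
 U  0  1  2  2  2  2  2  3  4  5
 E  0  1  2  2  2  2  3  3  4  5
 R  0  1  2  2  2  2  3  3  4  5
 T  0  1  2  2  2  2  3  3  4  5
 U  0  1  2  2  2  2  3  4  4  5
dp[12][9] = 5. One LCS (by backtracking along matches): URURU.

5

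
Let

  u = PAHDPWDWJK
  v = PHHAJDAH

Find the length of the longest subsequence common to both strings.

Let dp[i][j] be the LCS length of the first i characters of u and the first j characters of v. dp[i][j] = dp[i-1][j-1]+1 when the i-th and j-th characters match, else max(dp[i-1][j], dp[i][j-1]).
    ·  P  H  H  A  J  D  A  H
 ·  0  0  0  0  0  0  0  0  0
 P  0  1  1  1  1  1  1  1  1
 A  0  1  1  1  2  2  2  2  2
 H  0  1  2  2  2  2  2  2  3
 D  0  1  2  2  2  2  3  3  3
 P  0  1  2  2  2  2  3  3  3
 W  0  1  2  2  2  2  3  3  3
 D  0  1  2  2  2  2  3  3  3
 W  0  1  2  2  2  2  3  3  3
 J  0  1  2  2  2  3  3  3  3
 K  0  1  2  2  2  3  3  3  3
dp[10][8] = 3. One LCS (by backtracking along matches): PAH.

3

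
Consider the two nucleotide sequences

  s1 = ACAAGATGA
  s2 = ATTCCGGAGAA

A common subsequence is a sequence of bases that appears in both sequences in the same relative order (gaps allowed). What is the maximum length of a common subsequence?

One common subsequence of length 6: A at s1[1]=s2[1], C at s1[2]=s2[5], A at s1[4]=s2[8], G at s1[5]=s2[9], A at s1[6]=s2[10], A at s1[9]=s2[11], and the DP table's final entry dp[9][11] is also 6, so no common subsequence is longer.

6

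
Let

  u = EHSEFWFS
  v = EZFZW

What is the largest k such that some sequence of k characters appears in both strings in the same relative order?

3

Taking E at u[1]=v[1]; then F at u[5]=v[3]; then W at u[6]=v[5] gives a common subsequence of length 3. The LCS DP gives dp[8][5] = 3, so this is optimal.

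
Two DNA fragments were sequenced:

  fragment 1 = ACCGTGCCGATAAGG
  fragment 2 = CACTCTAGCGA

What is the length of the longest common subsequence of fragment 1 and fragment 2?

8

Match A (fragment 1 #1, fragment 2 #2), C (fragment 1 #2, fragment 2 #3), C (fragment 1 #3, fragment 2 #5), T (fragment 1 #5, fragment 2 #6), G (fragment 1 #6, fragment 2 #8), C (fragment 1 #8, fragment 2 #9), G (fragment 1 #9, fragment 2 #10), A (fragment 1 #13, fragment 2 #11) — 8 bases in the same relative order in both. Since dp[15][11] = 8, nothing longer is possible.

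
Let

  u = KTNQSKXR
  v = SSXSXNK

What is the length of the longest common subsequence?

2

Let dp[i][j] be the LCS length of the first i characters of u and the first j characters of v. dp[i][j] = dp[i-1][j-1]+1 when the i-th and j-th characters match, else max(dp[i-1][j], dp[i][j-1]).
    ·  S  S  X  S  X  N  K
 ·  0  0  0  0  0  0  0  0
 K  0  0  0  0  0  0  0  1
 T  0  0  0  0  0  0  0  1
 N  0  0  0  0  0  0  1  1
 Q  0  0  0  0  0  0  1  1
 S  0  1  1  1  1  1  1  1
 K  0  1  1  1  1  1  1  2
 X  0  1  1  2  2  2  2  2
 R  0  1  1  2  2  2  2  2
dp[8][7] = 2. One LCS (by backtracking along matches): NK.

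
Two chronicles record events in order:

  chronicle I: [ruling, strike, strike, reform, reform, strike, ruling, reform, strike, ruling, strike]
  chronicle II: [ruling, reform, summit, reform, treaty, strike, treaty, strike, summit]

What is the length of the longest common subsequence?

5

Pick ruling at chronicle I[1]=chronicle II[1], then reform at chronicle I[4]=chronicle II[2], then reform at chronicle I[5]=chronicle II[4], then strike at chronicle I[6]=chronicle II[6], then strike at chronicle I[9]=chronicle II[8]; all 5 events appear in both, in order. dp[11][9] = 5 confirms this is the maximum.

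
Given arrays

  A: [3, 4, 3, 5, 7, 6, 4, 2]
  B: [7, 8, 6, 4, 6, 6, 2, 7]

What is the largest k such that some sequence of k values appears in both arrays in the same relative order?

4

Let dp[i][j] be the LCS length of the first i values of A and the first j values of B. dp[i][j] = dp[i-1][j-1]+1 when the i-th and j-th values match, else max(dp[i-1][j], dp[i][j-1]).
    ·  7  8  6  4  6  6  2  7
 ·  0  0  0  0  0  0  0  0  0
 3  0  0  0  0  0  0  0  0  0
 4  0  0  0  0  1  1  1  1  1
 3  0  0  0  0  1  1  1  1  1
 5  0  0  0  0  1  1  1  1  1
 7  0  1  1  1  1  1  1  1  2
 6  0  1  1  2  2  2  2  2  2
 4  0  1  1  2  3  3  3  3  3
 2  0  1  1  2  3  3  3  4  4
dp[8][8] = 4. One LCS (by backtracking along matches): 7, 6, 4, 2.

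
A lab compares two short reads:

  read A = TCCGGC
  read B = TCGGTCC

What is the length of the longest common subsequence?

Let dp[i][j] be the LCS length of the first i bases of read A and the first j bases of read B. dp[i][j] = dp[i-1][j-1]+1 when the i-th and j-th bases match, else max(dp[i-1][j], dp[i][j-1]).
    ·  T  C  G  G  T  C  C
 ·  0  0  0  0  0  0  0  0
 T  0  1  1  1  1  1  1  1
 C  0  1  2  2  2  2  2  2
 C  0  1  2  2  2  2  3  3
 G  0  1  2  3  3  3  3  3
 G  0  1  2  3  4  4  4  4
 C  0  1  2  3  4  4  5  5
dp[6][7] = 5. One LCS (by backtracking along matches): TCGGC.

5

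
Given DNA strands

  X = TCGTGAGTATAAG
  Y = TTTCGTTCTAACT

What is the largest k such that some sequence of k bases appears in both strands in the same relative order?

8

Pick T at X[1]=Y[3] → C at X[2]=Y[4] → G at X[3]=Y[5] → T at X[4]=Y[6] → T at X[8]=Y[7] → T at X[10]=Y[9] → A at X[11]=Y[10] → A at X[12]=Y[11]; all 8 bases appear in both, in order. The LCS DP gives dp[13][13] = 8, so this is optimal.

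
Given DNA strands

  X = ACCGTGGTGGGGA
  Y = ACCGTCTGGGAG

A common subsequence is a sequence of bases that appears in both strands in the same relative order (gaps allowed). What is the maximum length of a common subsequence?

One common subsequence of length 10: A at X[1]=Y[1] → C at X[2]=Y[2] → C at X[3]=Y[3] → G at X[4]=Y[4] → T at X[5]=Y[5] → T at X[8]=Y[7] → G at X[9]=Y[8] → G at X[10]=Y[9] → G at X[11]=Y[10] → G at X[12]=Y[12]. The LCS DP gives dp[13][12] = 10, so this is optimal.

10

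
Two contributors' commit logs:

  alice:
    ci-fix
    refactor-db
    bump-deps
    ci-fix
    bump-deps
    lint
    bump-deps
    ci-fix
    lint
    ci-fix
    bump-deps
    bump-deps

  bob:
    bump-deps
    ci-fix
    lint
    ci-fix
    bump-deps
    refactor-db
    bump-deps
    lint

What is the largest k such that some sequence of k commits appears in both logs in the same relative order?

6

One common subsequence of length 6: bump-deps [7,1] → ci-fix [8,2] → lint [9,3] → ci-fix [10,4] → bump-deps [11,5] → bump-deps [12,7]. The LCS DP gives dp[12][8] = 6, so this is optimal.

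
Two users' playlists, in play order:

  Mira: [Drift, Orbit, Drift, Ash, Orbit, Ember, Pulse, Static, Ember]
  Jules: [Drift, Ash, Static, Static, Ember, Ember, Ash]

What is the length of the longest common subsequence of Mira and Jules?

4

Pick Drift (Mira #3, Jules #1) → Ash (Mira #4, Jules #2) → Ember (Mira #6, Jules #5) → Ember (Mira #9, Jules #6); all 4 songs appear in both, in order. Since dp[9][7] = 4, nothing longer is possible.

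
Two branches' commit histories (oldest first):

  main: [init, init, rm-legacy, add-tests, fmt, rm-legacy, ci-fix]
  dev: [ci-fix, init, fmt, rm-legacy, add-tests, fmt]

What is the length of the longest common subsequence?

4

Match init (main #1, dev #2), rm-legacy (main #3, dev #4), add-tests (main #4, dev #5), fmt (main #5, dev #6) — 4 commits in the same relative order in both. dp[7][6] = 4 confirms this is the maximum.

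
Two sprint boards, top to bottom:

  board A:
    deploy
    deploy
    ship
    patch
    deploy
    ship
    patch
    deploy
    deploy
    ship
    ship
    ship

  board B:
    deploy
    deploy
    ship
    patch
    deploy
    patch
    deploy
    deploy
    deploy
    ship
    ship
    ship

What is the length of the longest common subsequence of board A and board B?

Match deploy [1,1]; then deploy [2,2]; then ship [3,3]; then patch [4,4]; then deploy [5,5]; then patch [7,6]; then deploy [8,8]; then deploy [9,9]; then ship [10,10]; then ship [11,11]; then ship [12,12] — 11 tasks in the same relative order in both. Since dp[12][12] = 11, nothing longer is possible.

11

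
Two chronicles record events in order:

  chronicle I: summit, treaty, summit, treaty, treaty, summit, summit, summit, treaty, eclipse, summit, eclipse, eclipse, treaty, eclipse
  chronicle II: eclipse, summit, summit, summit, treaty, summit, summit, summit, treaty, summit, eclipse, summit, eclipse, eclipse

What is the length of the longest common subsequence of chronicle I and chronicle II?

11

Pick summit (chronicle I #1, chronicle II #3), then summit (chronicle I #3, chronicle II #4), then treaty (chronicle I #5, chronicle II #5), then summit (chronicle I #6, chronicle II #6), then summit (chronicle I #7, chronicle II #7), then summit (chronicle I #8, chronicle II #8), then treaty (chronicle I #9, chronicle II #9), then eclipse (chronicle I #10, chronicle II #11), then summit (chronicle I #11, chronicle II #12), then eclipse (chronicle I #13, chronicle II #13), then eclipse (chronicle I #15, chronicle II #14); all 11 events appear in both, in order. Since dp[15][14] = 11, nothing longer is possible.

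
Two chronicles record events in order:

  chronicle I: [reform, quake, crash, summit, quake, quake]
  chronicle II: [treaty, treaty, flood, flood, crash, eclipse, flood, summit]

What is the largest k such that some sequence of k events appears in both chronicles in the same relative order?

2

Pick crash at chronicle I[3]=chronicle II[5] → summit at chronicle I[4]=chronicle II[8]; all 2 events appear in both, in order. Since dp[6][8] = 2, nothing longer is possible.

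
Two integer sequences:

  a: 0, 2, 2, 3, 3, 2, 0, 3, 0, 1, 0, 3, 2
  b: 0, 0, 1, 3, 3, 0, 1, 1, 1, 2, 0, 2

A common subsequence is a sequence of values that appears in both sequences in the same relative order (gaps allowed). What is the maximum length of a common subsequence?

Pick 0 [1,2] → 3 [4,4] → 3 [5,5] → 0 [7,6] → 1 [10,9] → 0 [11,11] → 2 [13,12]; all 7 values appear in both, in order. Since dp[13][12] = 7, nothing longer is possible.

7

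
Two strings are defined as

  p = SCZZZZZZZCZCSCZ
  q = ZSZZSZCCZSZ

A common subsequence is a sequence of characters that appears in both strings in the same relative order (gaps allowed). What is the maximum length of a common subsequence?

Pick S (p #1, q #2), Z (p #3, q #3), Z (p #4, q #4), Z (p #5, q #6), C (p #10, q #8), Z (p #11, q #9), S (p #13, q #10), Z (p #15, q #11); all 8 characters appear in both, in order. dp[15][11] = 8 confirms this is the maximum.

8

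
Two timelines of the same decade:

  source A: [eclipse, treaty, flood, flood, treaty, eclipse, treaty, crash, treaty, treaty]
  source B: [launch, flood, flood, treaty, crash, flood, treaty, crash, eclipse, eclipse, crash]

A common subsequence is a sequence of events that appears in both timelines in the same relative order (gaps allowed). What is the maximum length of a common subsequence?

5

Match treaty at source A[2]=source B[4]; then flood at source A[4]=source B[6]; then treaty at source A[5]=source B[7]; then eclipse at source A[6]=source B[10]; then crash at source A[8]=source B[11] — 5 events in the same relative order in both. Since dp[10][11] = 5, nothing longer is possible.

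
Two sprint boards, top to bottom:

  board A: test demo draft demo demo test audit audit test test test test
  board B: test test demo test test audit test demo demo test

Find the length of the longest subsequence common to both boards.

6

Match test at board A[1]=board B[2], demo at board A[2]=board B[3], test at board A[6]=board B[5], audit at board A[8]=board B[6], test at board A[9]=board B[7], test at board A[12]=board B[10] — 6 tasks in the same relative order in both. The LCS DP gives dp[12][10] = 6, so this is optimal.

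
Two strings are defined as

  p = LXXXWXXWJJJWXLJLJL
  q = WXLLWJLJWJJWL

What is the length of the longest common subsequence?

Pick W (p #5, q #1) → X (p #6, q #2) → W (p #8, q #5) → J (p #9, q #6) → J (p #11, q #8) → W (p #12, q #9) → J (p #15, q #10) → J (p #17, q #11) → L (p #18, q #13); all 9 characters appear in both, in order. dp[18][13] = 9 confirms this is the maximum.

9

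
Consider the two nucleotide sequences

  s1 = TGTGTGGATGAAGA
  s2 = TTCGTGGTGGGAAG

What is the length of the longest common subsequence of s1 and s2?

Taking T at s1[1]=s2[2] → G at s1[2]=s2[4] → T at s1[3]=s2[5] → G at s1[4]=s2[7] → T at s1[5]=s2[8] → G at s1[6]=s2[9] → G at s1[7]=s2[10] → G at s1[10]=s2[11] → A at s1[11]=s2[12] → A at s1[12]=s2[13] → G at s1[13]=s2[14] gives a common subsequence of length 11, and the DP table's final entry dp[14][14] is also 11, so no common subsequence is longer.

11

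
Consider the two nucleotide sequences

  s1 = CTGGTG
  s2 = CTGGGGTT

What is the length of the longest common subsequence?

5

Let dp[i][j] be the LCS length of the first i bases of s1 and the first j bases of s2. dp[i][j] = dp[i-1][j-1]+1 when the i-th and j-th bases match, else max(dp[i-1][j], dp[i][j-1]).
    ·  C  T  G  G  G  G  T  T
 ·  0  0  0  0  0  0  0  0  0
 C  0  1  1  1  1  1  1  1  1
 T  0  1  2  2  2  2  2  2  2
 G  0  1  2  3  3  3  3  3  3
 G  0  1  2  3  4  4  4  4  4
 T  0  1  2  3  4  4  4  5  5
 G  0  1  2  3  4  5  5  5  5
dp[6][8] = 5. One LCS (by backtracking along matches): CTGGT.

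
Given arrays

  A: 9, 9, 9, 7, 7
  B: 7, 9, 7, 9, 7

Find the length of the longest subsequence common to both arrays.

3

Let dp[i][j] be the LCS length of the first i values of A and the first j values of B. dp[i][j] = dp[i-1][j-1]+1 when the i-th and j-th values match, else max(dp[i-1][j], dp[i][j-1]).
    ·  7  9  7  9  7
 ·  0  0  0  0  0  0
 9  0  0  1  1  1  1
 9  0  0  1  1  2  2
 9  0  0  1  1  2  2
 7  0  1  1  2  2  3
 7  0  1  1  2  2  3
dp[5][5] = 3. One LCS (by backtracking along matches): 9, 9, 7.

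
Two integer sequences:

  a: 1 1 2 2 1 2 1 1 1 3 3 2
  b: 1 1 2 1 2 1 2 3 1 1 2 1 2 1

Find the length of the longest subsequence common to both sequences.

Pick 1 [1,1] → 1 [2,2] → 2 [3,3] → 2 [4,5] → 1 [5,6] → 2 [6,7] → 1 [7,9] → 1 [8,10] → 1 [9,12] → 2 [12,13]; all 10 values appear in both, in order. dp[12][14] = 10 confirms this is the maximum.

10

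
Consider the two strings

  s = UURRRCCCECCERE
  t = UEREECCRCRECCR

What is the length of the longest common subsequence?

Match U at s[1]=t[1] → R at s[3]=t[3] → C at s[6]=t[6] → C at s[7]=t[7] → C at s[8]=t[9] → E at s[9]=t[11] → C at s[10]=t[12] → C at s[11]=t[13] → R at s[13]=t[14] — 9 characters in the same relative order in both, and the DP table's final entry dp[14][14] is also 9, so no common subsequence is longer.

9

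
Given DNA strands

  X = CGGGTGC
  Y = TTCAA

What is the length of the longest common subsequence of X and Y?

2

Let dp[i][j] be the LCS length of the first i bases of X and the first j bases of Y. dp[i][j] = dp[i-1][j-1]+1 when the i-th and j-th bases match, else max(dp[i-1][j], dp[i][j-1]).
    ·  T  T  C  A  A
 ·  0  0  0  0  0  0
 C  0  0  0  1  1  1
 G  0  0  0  1  1  1
 G  0  0  0  1  1  1
 G  0  0  0  1  1  1
 T  0  1  1  1  1  1
 G  0  1  1  1  1  1
 C  0  1  1  2  2  2
dp[7][5] = 2. One LCS (by backtracking along matches): TC.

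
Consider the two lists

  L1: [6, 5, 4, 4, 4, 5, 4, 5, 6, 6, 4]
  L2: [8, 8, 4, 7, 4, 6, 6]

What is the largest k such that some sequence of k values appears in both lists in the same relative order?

4

Let dp[i][j] be the LCS length of the first i values of L1 and the first j values of L2. dp[i][j] = dp[i-1][j-1]+1 when the i-th and j-th values match, else max(dp[i-1][j], dp[i][j-1]).
    ·  8  8  4  7  4  6  6
 ·  0  0  0  0  0  0  0  0
 6  0  0  0  0  0  0  1  1
 5  0  0  0  0  0  0  1  1
 4  0  0  0  1  1  1  1  1
 4  0  0  0  1  1  2  2  2
 4  0  0  0  1  1  2  2  2
 5  0  0  0  1  1  2  2  2
 4  0  0  0  1  1  2  2  2
 5  0  0  0  1  1  2  2  2
 6  0  0  0  1  1  2  3  3
 6  0  0  0  1  1  2  3  4
 4  0  0  0  1  1  2  3  4
dp[11][7] = 4. One LCS (by backtracking along matches): 4, 4, 6, 6.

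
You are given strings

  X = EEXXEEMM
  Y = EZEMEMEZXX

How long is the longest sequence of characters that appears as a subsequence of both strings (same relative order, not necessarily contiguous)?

4

One common subsequence of length 4: E [1,5], then E [2,7], then X [3,9], then X [4,10]. dp[8][10] = 4 confirms this is the maximum.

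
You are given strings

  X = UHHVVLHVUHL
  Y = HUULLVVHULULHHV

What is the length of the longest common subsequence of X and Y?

Match U (X #1, Y #3), then V (X #4, Y #6), then V (X #5, Y #7), then L (X #6, Y #12), then H (X #7, Y #14), then V (X #8, Y #15) — 6 characters in the same relative order in both. Since dp[11][15] = 6, nothing longer is possible.

6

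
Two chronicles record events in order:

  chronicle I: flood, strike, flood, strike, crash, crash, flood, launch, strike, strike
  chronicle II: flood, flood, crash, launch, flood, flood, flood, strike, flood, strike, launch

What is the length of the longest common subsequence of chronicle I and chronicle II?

6

One common subsequence of length 6: flood [1,1], then flood [3,2], then crash [5,3], then flood [7,7], then strike [9,8], then strike [10,10]. dp[10][11] = 6 confirms this is the maximum.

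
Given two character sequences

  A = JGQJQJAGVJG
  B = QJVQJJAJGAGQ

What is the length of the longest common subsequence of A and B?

Let dp[i][j] be the LCS length of the first i characters of A and the first j characters of B. dp[i][j] = dp[i-1][j-1]+1 when the i-th and j-th characters match, else max(dp[i-1][j], dp[i][j-1]).
    ·  Q  J  V  Q  J  J  A  J  G  A  G  Q
 ·  0  0  0  0  0  0  0  0  0  0  0  0  0
 J  0  0  1  1  1  1  1  1  1  1  1  1  1
 G  0  0  1  1  1  1  1  1  1  2  2  2  2
 Q  0  1  1  1  2  2  2  2  2  2  2  2  3
 J  0  1  2  2  2  3  3  3  3  3  3  3  3
 Q  0  1  2  2  3  3  3  3  3  3  3  3  4
 J  0  1  2  2  3  4  4  4  4  4  4  4  4
 A  0  1  2  2  3  4  4  5  5  5  5  5  5
 G  0  1  2  2  3  4  4  5  5  6  6  6  6
 V  0  1  2  3  3  4  4  5  5  6  6  6  6
 J  0  1  2  3  3  4  5  5  6  6  6  6  6
 G  0  1  2  3  3  4  5  5  6  7  7  7  7
dp[11][12] = 7. One LCS (by backtracking along matches): JQJJAGG.

7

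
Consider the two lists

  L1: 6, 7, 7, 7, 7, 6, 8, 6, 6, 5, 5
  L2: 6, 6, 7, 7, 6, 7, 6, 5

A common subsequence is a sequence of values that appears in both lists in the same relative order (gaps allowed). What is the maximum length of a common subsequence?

Match 6 (L1 #1, L2 #2), 7 (L1 #2, L2 #3), 7 (L1 #3, L2 #4), 7 (L1 #5, L2 #6), 6 (L1 #9, L2 #7), 5 (L1 #11, L2 #8) — 6 values in the same relative order in both, and the DP table's final entry dp[11][8] is also 6, so no common subsequence is longer.

6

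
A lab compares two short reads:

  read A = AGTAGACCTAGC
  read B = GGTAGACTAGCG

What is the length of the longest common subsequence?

10

Taking G [2,2], T [3,3], A [4,4], G [5,5], A [6,6], C [8,7], T [9,8], A [10,9], G [11,10], C [12,11] gives a common subsequence of length 10. The LCS DP gives dp[12][12] = 10, so this is optimal.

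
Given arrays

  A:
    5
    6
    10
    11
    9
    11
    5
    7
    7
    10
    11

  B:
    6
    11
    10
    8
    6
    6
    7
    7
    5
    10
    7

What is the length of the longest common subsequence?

Pick 6 at A[2]=B[1]; then 10 at A[3]=B[3]; then 7 at A[8]=B[7]; then 7 at A[9]=B[8]; then 10 at A[10]=B[10]; all 5 values appear in both, in order. dp[11][11] = 5 confirms this is the maximum.

5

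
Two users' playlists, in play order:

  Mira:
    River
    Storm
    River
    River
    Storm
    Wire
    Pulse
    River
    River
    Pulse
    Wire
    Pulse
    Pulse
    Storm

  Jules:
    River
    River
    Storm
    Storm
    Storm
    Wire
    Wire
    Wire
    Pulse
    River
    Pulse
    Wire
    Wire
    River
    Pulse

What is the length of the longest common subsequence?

Taking River (Mira #1, Jules #2); then Storm (Mira #2, Jules #4); then Storm (Mira #5, Jules #5); then Wire (Mira #6, Jules #8); then Pulse (Mira #7, Jules #9); then River (Mira #9, Jules #10); then Pulse (Mira #10, Jules #11); then Wire (Mira #11, Jules #13); then Pulse (Mira #13, Jules #15) gives a common subsequence of length 9, and the DP table's final entry dp[14][15] is also 9, so no common subsequence is longer.

9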